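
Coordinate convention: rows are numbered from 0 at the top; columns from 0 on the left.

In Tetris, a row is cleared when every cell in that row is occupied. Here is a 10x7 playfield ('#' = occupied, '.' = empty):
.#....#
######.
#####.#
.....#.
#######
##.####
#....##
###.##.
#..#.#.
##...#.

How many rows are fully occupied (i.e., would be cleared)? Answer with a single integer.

Check each row:
  row 0: 5 empty cells -> not full
  row 1: 1 empty cell -> not full
  row 2: 1 empty cell -> not full
  row 3: 6 empty cells -> not full
  row 4: 0 empty cells -> FULL (clear)
  row 5: 1 empty cell -> not full
  row 6: 4 empty cells -> not full
  row 7: 2 empty cells -> not full
  row 8: 4 empty cells -> not full
  row 9: 4 empty cells -> not full
Total rows cleared: 1

Answer: 1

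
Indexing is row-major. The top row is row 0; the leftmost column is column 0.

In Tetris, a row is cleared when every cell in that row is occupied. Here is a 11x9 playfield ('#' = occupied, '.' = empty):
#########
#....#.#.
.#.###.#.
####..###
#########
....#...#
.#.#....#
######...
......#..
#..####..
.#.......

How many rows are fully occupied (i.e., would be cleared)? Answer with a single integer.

Check each row:
  row 0: 0 empty cells -> FULL (clear)
  row 1: 6 empty cells -> not full
  row 2: 4 empty cells -> not full
  row 3: 2 empty cells -> not full
  row 4: 0 empty cells -> FULL (clear)
  row 5: 7 empty cells -> not full
  row 6: 6 empty cells -> not full
  row 7: 3 empty cells -> not full
  row 8: 8 empty cells -> not full
  row 9: 4 empty cells -> not full
  row 10: 8 empty cells -> not full
Total rows cleared: 2

Answer: 2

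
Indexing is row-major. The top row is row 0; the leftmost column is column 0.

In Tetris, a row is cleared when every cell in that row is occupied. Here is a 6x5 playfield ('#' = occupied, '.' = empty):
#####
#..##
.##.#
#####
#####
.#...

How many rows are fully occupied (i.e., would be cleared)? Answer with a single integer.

Answer: 3

Derivation:
Check each row:
  row 0: 0 empty cells -> FULL (clear)
  row 1: 2 empty cells -> not full
  row 2: 2 empty cells -> not full
  row 3: 0 empty cells -> FULL (clear)
  row 4: 0 empty cells -> FULL (clear)
  row 5: 4 empty cells -> not full
Total rows cleared: 3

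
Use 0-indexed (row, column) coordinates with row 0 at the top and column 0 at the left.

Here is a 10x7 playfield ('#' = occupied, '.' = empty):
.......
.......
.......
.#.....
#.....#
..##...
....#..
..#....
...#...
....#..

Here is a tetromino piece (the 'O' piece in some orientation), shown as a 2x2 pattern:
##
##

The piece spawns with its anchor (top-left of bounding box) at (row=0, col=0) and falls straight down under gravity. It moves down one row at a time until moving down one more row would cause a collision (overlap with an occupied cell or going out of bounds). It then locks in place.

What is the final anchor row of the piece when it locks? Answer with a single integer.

Answer: 1

Derivation:
Spawn at (row=0, col=0). Try each row:
  row 0: fits
  row 1: fits
  row 2: blocked -> lock at row 1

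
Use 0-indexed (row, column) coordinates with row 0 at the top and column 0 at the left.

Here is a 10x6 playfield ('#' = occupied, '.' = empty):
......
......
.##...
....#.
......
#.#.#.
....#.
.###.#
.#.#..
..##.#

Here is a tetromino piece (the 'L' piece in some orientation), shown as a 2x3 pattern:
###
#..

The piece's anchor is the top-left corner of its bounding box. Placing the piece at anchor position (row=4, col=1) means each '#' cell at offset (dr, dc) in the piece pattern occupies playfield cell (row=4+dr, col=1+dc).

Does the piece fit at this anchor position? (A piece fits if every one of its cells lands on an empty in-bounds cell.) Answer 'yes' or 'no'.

Answer: yes

Derivation:
Check each piece cell at anchor (4, 1):
  offset (0,0) -> (4,1): empty -> OK
  offset (0,1) -> (4,2): empty -> OK
  offset (0,2) -> (4,3): empty -> OK
  offset (1,0) -> (5,1): empty -> OK
All cells valid: yes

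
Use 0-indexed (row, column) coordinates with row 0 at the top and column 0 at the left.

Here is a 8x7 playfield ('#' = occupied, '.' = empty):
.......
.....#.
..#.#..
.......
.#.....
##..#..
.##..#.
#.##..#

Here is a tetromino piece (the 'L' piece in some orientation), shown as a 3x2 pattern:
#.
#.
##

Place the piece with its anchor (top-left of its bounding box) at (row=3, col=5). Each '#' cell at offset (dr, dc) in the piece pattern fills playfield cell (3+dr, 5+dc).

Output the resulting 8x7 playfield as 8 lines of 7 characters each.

Answer: .......
.....#.
..#.#..
.....#.
.#...#.
##..###
.##..#.
#.##..#

Derivation:
Fill (3+0,5+0) = (3,5)
Fill (3+1,5+0) = (4,5)
Fill (3+2,5+0) = (5,5)
Fill (3+2,5+1) = (5,6)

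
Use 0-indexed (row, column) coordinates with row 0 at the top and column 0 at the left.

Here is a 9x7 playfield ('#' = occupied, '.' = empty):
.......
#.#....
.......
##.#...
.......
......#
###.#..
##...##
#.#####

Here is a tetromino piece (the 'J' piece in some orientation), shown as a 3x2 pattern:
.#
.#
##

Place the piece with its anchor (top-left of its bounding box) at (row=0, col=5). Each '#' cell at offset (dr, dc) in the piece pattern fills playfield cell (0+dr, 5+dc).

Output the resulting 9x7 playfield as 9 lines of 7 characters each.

Fill (0+0,5+1) = (0,6)
Fill (0+1,5+1) = (1,6)
Fill (0+2,5+0) = (2,5)
Fill (0+2,5+1) = (2,6)

Answer: ......#
#.#...#
.....##
##.#...
.......
......#
###.#..
##...##
#.#####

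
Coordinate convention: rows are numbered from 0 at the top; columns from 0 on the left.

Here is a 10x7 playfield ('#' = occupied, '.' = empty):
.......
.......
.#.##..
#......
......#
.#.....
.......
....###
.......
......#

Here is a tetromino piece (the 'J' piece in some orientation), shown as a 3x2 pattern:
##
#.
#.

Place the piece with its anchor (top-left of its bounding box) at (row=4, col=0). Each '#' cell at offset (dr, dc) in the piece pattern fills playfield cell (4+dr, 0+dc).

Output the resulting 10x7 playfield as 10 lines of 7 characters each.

Fill (4+0,0+0) = (4,0)
Fill (4+0,0+1) = (4,1)
Fill (4+1,0+0) = (5,0)
Fill (4+2,0+0) = (6,0)

Answer: .......
.......
.#.##..
#......
##....#
##.....
#......
....###
.......
......#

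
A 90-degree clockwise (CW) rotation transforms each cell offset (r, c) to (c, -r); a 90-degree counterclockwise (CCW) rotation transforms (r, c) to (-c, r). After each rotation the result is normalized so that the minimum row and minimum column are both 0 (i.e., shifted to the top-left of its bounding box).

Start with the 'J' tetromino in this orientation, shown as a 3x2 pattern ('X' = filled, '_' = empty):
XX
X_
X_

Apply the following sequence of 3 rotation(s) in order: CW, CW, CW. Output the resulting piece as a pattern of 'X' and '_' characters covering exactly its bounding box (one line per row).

Answer: X__
XXX

Derivation:
Start:
XX
X_
X_
After rotation 1 (CW):
XXX
__X
After rotation 2 (CW):
_X
_X
XX
After rotation 3 (CW):
X__
XXX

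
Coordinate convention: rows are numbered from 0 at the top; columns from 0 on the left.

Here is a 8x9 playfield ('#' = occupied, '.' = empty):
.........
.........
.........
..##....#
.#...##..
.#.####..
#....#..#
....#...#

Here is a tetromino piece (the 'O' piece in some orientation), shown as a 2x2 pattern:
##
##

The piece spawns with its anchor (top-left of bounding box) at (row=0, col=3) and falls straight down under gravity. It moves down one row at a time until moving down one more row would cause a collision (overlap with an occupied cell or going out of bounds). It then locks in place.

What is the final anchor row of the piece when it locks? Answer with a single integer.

Spawn at (row=0, col=3). Try each row:
  row 0: fits
  row 1: fits
  row 2: blocked -> lock at row 1

Answer: 1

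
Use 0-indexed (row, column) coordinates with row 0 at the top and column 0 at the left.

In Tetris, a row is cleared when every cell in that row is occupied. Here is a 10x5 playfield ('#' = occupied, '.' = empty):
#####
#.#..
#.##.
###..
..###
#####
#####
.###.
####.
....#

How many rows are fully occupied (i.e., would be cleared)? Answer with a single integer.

Answer: 3

Derivation:
Check each row:
  row 0: 0 empty cells -> FULL (clear)
  row 1: 3 empty cells -> not full
  row 2: 2 empty cells -> not full
  row 3: 2 empty cells -> not full
  row 4: 2 empty cells -> not full
  row 5: 0 empty cells -> FULL (clear)
  row 6: 0 empty cells -> FULL (clear)
  row 7: 2 empty cells -> not full
  row 8: 1 empty cell -> not full
  row 9: 4 empty cells -> not full
Total rows cleared: 3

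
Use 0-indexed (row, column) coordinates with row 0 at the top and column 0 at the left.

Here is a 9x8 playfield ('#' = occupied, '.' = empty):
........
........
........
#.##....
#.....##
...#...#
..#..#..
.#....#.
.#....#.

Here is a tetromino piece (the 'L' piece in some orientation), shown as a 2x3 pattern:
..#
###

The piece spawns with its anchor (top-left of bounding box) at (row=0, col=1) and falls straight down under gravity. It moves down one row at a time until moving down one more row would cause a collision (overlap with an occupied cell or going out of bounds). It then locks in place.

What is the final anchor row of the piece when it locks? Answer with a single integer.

Answer: 1

Derivation:
Spawn at (row=0, col=1). Try each row:
  row 0: fits
  row 1: fits
  row 2: blocked -> lock at row 1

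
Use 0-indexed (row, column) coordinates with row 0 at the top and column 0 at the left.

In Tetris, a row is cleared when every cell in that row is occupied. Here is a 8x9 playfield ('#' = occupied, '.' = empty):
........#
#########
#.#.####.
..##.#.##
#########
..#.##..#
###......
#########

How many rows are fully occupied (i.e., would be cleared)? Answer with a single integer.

Answer: 3

Derivation:
Check each row:
  row 0: 8 empty cells -> not full
  row 1: 0 empty cells -> FULL (clear)
  row 2: 3 empty cells -> not full
  row 3: 4 empty cells -> not full
  row 4: 0 empty cells -> FULL (clear)
  row 5: 5 empty cells -> not full
  row 6: 6 empty cells -> not full
  row 7: 0 empty cells -> FULL (clear)
Total rows cleared: 3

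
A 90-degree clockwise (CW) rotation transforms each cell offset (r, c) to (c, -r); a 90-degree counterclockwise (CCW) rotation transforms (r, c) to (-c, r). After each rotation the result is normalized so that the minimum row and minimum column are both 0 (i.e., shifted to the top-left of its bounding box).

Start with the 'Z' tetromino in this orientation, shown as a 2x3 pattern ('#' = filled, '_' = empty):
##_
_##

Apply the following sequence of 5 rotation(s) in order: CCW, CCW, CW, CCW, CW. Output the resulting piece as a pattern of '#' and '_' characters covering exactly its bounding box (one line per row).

Answer: _#
##
#_

Derivation:
Start:
##_
_##
After rotation 1 (CCW):
_#
##
#_
After rotation 2 (CCW):
##_
_##
After rotation 3 (CW):
_#
##
#_
After rotation 4 (CCW):
##_
_##
After rotation 5 (CW):
_#
##
#_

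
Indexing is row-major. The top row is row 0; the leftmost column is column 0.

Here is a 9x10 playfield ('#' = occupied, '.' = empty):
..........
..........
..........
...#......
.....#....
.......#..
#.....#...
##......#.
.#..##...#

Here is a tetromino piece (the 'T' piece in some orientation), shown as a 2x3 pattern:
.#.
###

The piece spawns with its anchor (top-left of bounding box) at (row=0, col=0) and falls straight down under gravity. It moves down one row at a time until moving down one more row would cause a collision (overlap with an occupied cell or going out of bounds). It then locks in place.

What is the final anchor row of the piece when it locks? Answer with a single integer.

Spawn at (row=0, col=0). Try each row:
  row 0: fits
  row 1: fits
  row 2: fits
  row 3: fits
  row 4: fits
  row 5: blocked -> lock at row 4

Answer: 4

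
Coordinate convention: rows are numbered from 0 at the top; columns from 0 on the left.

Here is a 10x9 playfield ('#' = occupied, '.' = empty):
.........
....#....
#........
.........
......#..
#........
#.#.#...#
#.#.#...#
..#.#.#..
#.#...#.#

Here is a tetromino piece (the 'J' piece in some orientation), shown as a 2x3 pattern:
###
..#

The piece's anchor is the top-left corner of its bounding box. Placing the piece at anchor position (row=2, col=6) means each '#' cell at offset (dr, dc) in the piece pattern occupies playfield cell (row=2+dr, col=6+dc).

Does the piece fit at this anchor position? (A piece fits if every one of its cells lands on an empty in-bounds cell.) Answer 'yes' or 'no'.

Answer: yes

Derivation:
Check each piece cell at anchor (2, 6):
  offset (0,0) -> (2,6): empty -> OK
  offset (0,1) -> (2,7): empty -> OK
  offset (0,2) -> (2,8): empty -> OK
  offset (1,2) -> (3,8): empty -> OK
All cells valid: yes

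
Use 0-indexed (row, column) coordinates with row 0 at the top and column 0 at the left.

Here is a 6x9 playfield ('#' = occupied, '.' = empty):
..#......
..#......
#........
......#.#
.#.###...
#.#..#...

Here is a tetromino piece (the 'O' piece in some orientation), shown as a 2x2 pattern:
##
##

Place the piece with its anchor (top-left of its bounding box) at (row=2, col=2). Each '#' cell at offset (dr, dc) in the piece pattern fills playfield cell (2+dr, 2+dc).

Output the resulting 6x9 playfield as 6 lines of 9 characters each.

Fill (2+0,2+0) = (2,2)
Fill (2+0,2+1) = (2,3)
Fill (2+1,2+0) = (3,2)
Fill (2+1,2+1) = (3,3)

Answer: ..#......
..#......
#.##.....
..##..#.#
.#.###...
#.#..#...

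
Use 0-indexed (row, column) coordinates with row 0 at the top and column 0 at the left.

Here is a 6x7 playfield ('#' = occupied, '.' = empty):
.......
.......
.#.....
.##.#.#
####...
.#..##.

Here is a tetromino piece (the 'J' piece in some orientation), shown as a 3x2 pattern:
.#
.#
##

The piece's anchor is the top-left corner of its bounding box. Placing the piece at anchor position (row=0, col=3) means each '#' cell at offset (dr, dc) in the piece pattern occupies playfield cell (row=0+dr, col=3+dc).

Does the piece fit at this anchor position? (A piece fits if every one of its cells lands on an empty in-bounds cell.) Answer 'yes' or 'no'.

Answer: yes

Derivation:
Check each piece cell at anchor (0, 3):
  offset (0,1) -> (0,4): empty -> OK
  offset (1,1) -> (1,4): empty -> OK
  offset (2,0) -> (2,3): empty -> OK
  offset (2,1) -> (2,4): empty -> OK
All cells valid: yes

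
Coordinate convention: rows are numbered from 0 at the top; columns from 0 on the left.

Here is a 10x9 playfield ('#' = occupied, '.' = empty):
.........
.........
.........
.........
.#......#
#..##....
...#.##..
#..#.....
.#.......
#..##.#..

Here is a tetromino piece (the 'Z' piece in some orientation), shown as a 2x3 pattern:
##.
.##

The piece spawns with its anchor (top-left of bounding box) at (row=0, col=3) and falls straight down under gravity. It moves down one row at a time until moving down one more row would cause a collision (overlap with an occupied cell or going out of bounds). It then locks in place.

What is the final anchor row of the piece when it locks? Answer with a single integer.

Spawn at (row=0, col=3). Try each row:
  row 0: fits
  row 1: fits
  row 2: fits
  row 3: fits
  row 4: blocked -> lock at row 3

Answer: 3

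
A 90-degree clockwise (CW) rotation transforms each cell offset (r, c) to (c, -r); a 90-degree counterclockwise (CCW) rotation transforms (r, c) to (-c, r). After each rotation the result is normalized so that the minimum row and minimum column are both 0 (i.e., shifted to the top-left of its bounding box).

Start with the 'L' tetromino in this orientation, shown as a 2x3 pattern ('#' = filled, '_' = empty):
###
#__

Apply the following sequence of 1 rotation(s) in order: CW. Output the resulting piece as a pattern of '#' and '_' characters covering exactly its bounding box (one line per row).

Start:
###
#__
After rotation 1 (CW):
##
_#
_#

Answer: ##
_#
_#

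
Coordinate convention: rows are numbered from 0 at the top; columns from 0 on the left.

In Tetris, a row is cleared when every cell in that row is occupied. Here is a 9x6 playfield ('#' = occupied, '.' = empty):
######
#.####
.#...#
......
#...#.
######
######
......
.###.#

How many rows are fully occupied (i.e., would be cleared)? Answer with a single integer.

Check each row:
  row 0: 0 empty cells -> FULL (clear)
  row 1: 1 empty cell -> not full
  row 2: 4 empty cells -> not full
  row 3: 6 empty cells -> not full
  row 4: 4 empty cells -> not full
  row 5: 0 empty cells -> FULL (clear)
  row 6: 0 empty cells -> FULL (clear)
  row 7: 6 empty cells -> not full
  row 8: 2 empty cells -> not full
Total rows cleared: 3

Answer: 3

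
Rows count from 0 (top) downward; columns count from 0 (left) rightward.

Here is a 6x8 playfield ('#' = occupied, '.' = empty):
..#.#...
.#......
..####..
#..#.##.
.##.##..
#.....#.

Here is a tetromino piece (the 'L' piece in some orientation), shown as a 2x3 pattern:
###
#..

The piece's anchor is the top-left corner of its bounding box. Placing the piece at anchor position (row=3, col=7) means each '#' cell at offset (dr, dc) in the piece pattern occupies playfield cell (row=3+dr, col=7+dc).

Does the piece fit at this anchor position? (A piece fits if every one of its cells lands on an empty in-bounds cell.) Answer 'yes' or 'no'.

Check each piece cell at anchor (3, 7):
  offset (0,0) -> (3,7): empty -> OK
  offset (0,1) -> (3,8): out of bounds -> FAIL
  offset (0,2) -> (3,9): out of bounds -> FAIL
  offset (1,0) -> (4,7): empty -> OK
All cells valid: no

Answer: no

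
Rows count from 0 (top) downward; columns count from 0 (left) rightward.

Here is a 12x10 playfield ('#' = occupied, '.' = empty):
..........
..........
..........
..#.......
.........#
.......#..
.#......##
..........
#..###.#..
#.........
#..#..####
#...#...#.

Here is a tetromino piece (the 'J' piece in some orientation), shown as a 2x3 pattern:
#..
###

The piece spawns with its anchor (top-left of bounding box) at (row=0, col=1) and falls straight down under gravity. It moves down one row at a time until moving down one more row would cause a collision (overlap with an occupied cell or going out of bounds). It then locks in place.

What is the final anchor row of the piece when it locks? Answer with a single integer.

Spawn at (row=0, col=1). Try each row:
  row 0: fits
  row 1: fits
  row 2: blocked -> lock at row 1

Answer: 1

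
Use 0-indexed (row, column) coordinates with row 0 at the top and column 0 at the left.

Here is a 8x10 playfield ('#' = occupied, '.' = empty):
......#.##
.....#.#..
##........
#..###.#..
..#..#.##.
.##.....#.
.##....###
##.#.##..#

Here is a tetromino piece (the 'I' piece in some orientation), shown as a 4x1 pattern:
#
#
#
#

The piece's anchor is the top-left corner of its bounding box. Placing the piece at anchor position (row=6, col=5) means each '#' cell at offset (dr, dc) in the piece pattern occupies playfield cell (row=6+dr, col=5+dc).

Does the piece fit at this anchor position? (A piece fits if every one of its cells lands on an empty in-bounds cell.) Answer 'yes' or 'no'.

Check each piece cell at anchor (6, 5):
  offset (0,0) -> (6,5): empty -> OK
  offset (1,0) -> (7,5): occupied ('#') -> FAIL
  offset (2,0) -> (8,5): out of bounds -> FAIL
  offset (3,0) -> (9,5): out of bounds -> FAIL
All cells valid: no

Answer: no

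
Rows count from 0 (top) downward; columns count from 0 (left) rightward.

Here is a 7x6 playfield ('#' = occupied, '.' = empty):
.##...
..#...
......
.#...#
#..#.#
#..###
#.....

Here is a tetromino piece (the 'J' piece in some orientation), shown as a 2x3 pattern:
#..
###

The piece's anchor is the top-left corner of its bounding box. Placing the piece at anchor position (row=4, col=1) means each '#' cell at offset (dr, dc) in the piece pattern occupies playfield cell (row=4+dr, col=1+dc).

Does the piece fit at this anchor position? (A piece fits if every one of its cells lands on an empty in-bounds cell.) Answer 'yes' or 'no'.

Answer: no

Derivation:
Check each piece cell at anchor (4, 1):
  offset (0,0) -> (4,1): empty -> OK
  offset (1,0) -> (5,1): empty -> OK
  offset (1,1) -> (5,2): empty -> OK
  offset (1,2) -> (5,3): occupied ('#') -> FAIL
All cells valid: no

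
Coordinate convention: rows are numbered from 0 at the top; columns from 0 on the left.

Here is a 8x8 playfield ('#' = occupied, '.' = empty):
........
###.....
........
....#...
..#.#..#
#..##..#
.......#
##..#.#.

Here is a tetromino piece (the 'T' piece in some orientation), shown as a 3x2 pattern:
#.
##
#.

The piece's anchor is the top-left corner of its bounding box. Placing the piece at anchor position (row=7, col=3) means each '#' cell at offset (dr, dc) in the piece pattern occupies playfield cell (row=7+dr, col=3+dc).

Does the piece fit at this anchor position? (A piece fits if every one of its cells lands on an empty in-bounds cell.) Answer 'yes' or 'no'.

Check each piece cell at anchor (7, 3):
  offset (0,0) -> (7,3): empty -> OK
  offset (1,0) -> (8,3): out of bounds -> FAIL
  offset (1,1) -> (8,4): out of bounds -> FAIL
  offset (2,0) -> (9,3): out of bounds -> FAIL
All cells valid: no

Answer: no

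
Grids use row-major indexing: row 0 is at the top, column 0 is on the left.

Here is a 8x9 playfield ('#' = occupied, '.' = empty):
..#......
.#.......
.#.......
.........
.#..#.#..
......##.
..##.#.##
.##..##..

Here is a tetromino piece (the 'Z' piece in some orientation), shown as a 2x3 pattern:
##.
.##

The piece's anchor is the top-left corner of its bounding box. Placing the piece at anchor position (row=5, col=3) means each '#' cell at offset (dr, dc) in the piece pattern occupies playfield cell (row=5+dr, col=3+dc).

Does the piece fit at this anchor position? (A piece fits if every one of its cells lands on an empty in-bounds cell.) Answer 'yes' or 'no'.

Answer: no

Derivation:
Check each piece cell at anchor (5, 3):
  offset (0,0) -> (5,3): empty -> OK
  offset (0,1) -> (5,4): empty -> OK
  offset (1,1) -> (6,4): empty -> OK
  offset (1,2) -> (6,5): occupied ('#') -> FAIL
All cells valid: no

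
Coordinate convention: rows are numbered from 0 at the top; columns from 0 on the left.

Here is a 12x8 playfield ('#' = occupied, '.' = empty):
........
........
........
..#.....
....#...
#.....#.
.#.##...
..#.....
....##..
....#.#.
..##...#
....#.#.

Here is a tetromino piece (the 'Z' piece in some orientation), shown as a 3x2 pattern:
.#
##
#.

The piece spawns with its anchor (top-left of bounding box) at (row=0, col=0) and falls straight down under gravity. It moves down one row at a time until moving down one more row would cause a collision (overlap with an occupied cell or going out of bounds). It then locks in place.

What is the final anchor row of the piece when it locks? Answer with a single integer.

Spawn at (row=0, col=0). Try each row:
  row 0: fits
  row 1: fits
  row 2: fits
  row 3: blocked -> lock at row 2

Answer: 2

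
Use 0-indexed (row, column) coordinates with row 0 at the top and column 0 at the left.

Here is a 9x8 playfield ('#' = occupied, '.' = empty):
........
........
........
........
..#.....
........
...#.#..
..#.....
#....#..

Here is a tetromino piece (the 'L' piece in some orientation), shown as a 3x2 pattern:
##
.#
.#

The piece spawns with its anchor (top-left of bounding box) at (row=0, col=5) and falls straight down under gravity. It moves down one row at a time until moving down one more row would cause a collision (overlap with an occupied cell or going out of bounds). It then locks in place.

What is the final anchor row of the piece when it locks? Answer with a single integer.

Spawn at (row=0, col=5). Try each row:
  row 0: fits
  row 1: fits
  row 2: fits
  row 3: fits
  row 4: fits
  row 5: fits
  row 6: blocked -> lock at row 5

Answer: 5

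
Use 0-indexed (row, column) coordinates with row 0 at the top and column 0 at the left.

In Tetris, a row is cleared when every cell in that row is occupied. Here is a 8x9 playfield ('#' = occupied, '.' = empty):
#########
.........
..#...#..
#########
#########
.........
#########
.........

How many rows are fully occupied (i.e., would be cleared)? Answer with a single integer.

Check each row:
  row 0: 0 empty cells -> FULL (clear)
  row 1: 9 empty cells -> not full
  row 2: 7 empty cells -> not full
  row 3: 0 empty cells -> FULL (clear)
  row 4: 0 empty cells -> FULL (clear)
  row 5: 9 empty cells -> not full
  row 6: 0 empty cells -> FULL (clear)
  row 7: 9 empty cells -> not full
Total rows cleared: 4

Answer: 4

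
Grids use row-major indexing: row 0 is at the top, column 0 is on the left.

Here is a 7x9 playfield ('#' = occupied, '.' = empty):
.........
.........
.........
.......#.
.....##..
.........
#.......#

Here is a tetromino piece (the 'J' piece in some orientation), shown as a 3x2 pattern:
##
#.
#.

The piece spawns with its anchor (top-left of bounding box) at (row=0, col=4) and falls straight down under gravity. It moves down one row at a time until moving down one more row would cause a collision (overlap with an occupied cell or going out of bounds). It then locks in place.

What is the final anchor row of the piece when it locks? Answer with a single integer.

Spawn at (row=0, col=4). Try each row:
  row 0: fits
  row 1: fits
  row 2: fits
  row 3: fits
  row 4: blocked -> lock at row 3

Answer: 3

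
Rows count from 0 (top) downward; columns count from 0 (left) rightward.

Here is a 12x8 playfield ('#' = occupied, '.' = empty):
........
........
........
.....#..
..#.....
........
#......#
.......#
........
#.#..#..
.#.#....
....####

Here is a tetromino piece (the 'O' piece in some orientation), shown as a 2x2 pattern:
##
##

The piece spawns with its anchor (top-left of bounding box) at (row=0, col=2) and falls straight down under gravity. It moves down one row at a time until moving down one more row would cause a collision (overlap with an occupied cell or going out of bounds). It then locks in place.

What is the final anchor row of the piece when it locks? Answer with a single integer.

Answer: 2

Derivation:
Spawn at (row=0, col=2). Try each row:
  row 0: fits
  row 1: fits
  row 2: fits
  row 3: blocked -> lock at row 2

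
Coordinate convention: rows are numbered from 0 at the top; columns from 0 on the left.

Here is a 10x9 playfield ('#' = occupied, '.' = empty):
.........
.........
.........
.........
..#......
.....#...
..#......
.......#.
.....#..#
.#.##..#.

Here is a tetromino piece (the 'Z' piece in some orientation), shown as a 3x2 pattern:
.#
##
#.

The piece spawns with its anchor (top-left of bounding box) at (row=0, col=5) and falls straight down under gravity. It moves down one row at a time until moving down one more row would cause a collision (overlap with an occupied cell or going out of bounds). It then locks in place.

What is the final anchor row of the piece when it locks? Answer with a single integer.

Answer: 2

Derivation:
Spawn at (row=0, col=5). Try each row:
  row 0: fits
  row 1: fits
  row 2: fits
  row 3: blocked -> lock at row 2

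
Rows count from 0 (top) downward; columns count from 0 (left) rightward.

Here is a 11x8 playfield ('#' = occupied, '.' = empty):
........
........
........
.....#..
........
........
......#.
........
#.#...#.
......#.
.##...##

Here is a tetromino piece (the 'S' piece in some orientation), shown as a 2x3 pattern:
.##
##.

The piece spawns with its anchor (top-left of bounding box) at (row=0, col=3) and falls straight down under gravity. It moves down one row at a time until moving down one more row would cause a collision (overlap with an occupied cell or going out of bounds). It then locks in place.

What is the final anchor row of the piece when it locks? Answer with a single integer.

Answer: 2

Derivation:
Spawn at (row=0, col=3). Try each row:
  row 0: fits
  row 1: fits
  row 2: fits
  row 3: blocked -> lock at row 2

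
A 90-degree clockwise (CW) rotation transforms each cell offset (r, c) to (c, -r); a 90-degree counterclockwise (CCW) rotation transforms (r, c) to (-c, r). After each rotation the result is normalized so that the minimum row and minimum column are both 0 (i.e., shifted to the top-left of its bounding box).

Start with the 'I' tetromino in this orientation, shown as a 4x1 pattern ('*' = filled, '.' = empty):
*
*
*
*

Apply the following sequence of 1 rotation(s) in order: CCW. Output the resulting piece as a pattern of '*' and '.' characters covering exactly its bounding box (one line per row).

Start:
*
*
*
*
After rotation 1 (CCW):
****

Answer: ****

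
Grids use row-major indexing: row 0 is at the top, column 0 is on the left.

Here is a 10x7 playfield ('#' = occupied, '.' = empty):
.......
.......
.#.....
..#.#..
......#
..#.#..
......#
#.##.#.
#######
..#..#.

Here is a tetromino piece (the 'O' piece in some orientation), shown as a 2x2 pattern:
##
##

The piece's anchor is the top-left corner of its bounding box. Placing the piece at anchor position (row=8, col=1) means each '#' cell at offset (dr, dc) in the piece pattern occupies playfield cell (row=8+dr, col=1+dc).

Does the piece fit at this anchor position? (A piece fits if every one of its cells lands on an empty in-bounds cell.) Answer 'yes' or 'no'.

Answer: no

Derivation:
Check each piece cell at anchor (8, 1):
  offset (0,0) -> (8,1): occupied ('#') -> FAIL
  offset (0,1) -> (8,2): occupied ('#') -> FAIL
  offset (1,0) -> (9,1): empty -> OK
  offset (1,1) -> (9,2): occupied ('#') -> FAIL
All cells valid: no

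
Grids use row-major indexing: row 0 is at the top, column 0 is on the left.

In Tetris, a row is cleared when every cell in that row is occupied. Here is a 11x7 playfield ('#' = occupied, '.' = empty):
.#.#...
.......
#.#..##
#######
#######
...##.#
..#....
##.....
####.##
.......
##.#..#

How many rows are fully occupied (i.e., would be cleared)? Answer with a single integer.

Check each row:
  row 0: 5 empty cells -> not full
  row 1: 7 empty cells -> not full
  row 2: 3 empty cells -> not full
  row 3: 0 empty cells -> FULL (clear)
  row 4: 0 empty cells -> FULL (clear)
  row 5: 4 empty cells -> not full
  row 6: 6 empty cells -> not full
  row 7: 5 empty cells -> not full
  row 8: 1 empty cell -> not full
  row 9: 7 empty cells -> not full
  row 10: 3 empty cells -> not full
Total rows cleared: 2

Answer: 2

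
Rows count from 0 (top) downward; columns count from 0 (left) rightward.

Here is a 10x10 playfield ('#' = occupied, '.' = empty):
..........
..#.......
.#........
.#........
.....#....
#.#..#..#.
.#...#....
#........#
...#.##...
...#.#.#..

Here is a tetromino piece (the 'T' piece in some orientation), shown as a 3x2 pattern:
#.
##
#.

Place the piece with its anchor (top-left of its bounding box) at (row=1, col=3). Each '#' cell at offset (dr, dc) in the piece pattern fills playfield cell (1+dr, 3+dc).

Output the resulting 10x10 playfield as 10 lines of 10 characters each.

Answer: ..........
..##......
.#.##.....
.#.#......
.....#....
#.#..#..#.
.#...#....
#........#
...#.##...
...#.#.#..

Derivation:
Fill (1+0,3+0) = (1,3)
Fill (1+1,3+0) = (2,3)
Fill (1+1,3+1) = (2,4)
Fill (1+2,3+0) = (3,3)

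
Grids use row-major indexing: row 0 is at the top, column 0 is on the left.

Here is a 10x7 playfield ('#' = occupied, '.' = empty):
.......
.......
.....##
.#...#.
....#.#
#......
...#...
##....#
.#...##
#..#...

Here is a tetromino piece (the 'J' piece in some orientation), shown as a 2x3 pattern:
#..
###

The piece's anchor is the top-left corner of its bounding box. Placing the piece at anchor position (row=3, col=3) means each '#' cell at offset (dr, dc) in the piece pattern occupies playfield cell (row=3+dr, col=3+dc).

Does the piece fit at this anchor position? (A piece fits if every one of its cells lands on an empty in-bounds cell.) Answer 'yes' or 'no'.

Answer: no

Derivation:
Check each piece cell at anchor (3, 3):
  offset (0,0) -> (3,3): empty -> OK
  offset (1,0) -> (4,3): empty -> OK
  offset (1,1) -> (4,4): occupied ('#') -> FAIL
  offset (1,2) -> (4,5): empty -> OK
All cells valid: no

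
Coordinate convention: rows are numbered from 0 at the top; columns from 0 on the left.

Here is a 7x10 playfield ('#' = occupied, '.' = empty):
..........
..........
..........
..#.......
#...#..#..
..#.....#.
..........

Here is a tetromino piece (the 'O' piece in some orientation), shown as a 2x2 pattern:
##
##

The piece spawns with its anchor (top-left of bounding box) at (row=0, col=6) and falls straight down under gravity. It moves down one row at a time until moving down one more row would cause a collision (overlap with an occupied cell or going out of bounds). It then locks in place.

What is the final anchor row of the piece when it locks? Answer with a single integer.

Answer: 2

Derivation:
Spawn at (row=0, col=6). Try each row:
  row 0: fits
  row 1: fits
  row 2: fits
  row 3: blocked -> lock at row 2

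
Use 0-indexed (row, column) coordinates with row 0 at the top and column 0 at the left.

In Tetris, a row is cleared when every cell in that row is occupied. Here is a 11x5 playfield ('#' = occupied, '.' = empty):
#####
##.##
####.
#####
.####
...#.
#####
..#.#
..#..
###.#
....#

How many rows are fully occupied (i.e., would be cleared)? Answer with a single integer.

Check each row:
  row 0: 0 empty cells -> FULL (clear)
  row 1: 1 empty cell -> not full
  row 2: 1 empty cell -> not full
  row 3: 0 empty cells -> FULL (clear)
  row 4: 1 empty cell -> not full
  row 5: 4 empty cells -> not full
  row 6: 0 empty cells -> FULL (clear)
  row 7: 3 empty cells -> not full
  row 8: 4 empty cells -> not full
  row 9: 1 empty cell -> not full
  row 10: 4 empty cells -> not full
Total rows cleared: 3

Answer: 3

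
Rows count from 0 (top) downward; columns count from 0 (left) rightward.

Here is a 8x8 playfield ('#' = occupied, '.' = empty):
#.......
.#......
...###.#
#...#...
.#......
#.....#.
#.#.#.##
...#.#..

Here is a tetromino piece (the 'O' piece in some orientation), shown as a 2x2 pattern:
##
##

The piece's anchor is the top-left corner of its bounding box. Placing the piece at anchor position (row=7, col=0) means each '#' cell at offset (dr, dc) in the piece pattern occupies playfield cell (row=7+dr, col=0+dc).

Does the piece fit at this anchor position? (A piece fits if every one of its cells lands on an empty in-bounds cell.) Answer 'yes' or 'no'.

Answer: no

Derivation:
Check each piece cell at anchor (7, 0):
  offset (0,0) -> (7,0): empty -> OK
  offset (0,1) -> (7,1): empty -> OK
  offset (1,0) -> (8,0): out of bounds -> FAIL
  offset (1,1) -> (8,1): out of bounds -> FAIL
All cells valid: no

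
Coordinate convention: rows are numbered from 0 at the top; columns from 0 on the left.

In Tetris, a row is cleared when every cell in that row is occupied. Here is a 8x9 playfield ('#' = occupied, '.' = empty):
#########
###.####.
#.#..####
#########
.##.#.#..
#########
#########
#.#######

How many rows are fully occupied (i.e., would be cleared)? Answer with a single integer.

Answer: 4

Derivation:
Check each row:
  row 0: 0 empty cells -> FULL (clear)
  row 1: 2 empty cells -> not full
  row 2: 3 empty cells -> not full
  row 3: 0 empty cells -> FULL (clear)
  row 4: 5 empty cells -> not full
  row 5: 0 empty cells -> FULL (clear)
  row 6: 0 empty cells -> FULL (clear)
  row 7: 1 empty cell -> not full
Total rows cleared: 4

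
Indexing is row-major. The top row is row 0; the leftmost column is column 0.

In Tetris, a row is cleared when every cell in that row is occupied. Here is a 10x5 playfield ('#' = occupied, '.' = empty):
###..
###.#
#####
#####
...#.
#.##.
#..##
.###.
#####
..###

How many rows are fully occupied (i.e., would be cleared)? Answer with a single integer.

Answer: 3

Derivation:
Check each row:
  row 0: 2 empty cells -> not full
  row 1: 1 empty cell -> not full
  row 2: 0 empty cells -> FULL (clear)
  row 3: 0 empty cells -> FULL (clear)
  row 4: 4 empty cells -> not full
  row 5: 2 empty cells -> not full
  row 6: 2 empty cells -> not full
  row 7: 2 empty cells -> not full
  row 8: 0 empty cells -> FULL (clear)
  row 9: 2 empty cells -> not full
Total rows cleared: 3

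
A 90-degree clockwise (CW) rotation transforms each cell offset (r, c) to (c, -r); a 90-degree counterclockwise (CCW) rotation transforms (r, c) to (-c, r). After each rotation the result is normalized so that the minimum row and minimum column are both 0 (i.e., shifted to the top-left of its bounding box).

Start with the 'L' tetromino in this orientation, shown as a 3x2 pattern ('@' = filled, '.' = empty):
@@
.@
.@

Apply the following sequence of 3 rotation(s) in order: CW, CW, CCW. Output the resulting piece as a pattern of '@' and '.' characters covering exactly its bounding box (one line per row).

Start:
@@
.@
.@
After rotation 1 (CW):
..@
@@@
After rotation 2 (CW):
@.
@.
@@
After rotation 3 (CCW):
..@
@@@

Answer: ..@
@@@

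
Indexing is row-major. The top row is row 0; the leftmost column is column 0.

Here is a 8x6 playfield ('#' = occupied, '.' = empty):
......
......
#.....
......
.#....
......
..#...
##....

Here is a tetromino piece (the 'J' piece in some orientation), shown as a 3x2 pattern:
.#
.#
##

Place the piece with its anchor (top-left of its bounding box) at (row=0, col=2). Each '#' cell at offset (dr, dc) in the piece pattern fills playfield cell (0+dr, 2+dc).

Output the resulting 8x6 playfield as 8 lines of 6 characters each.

Fill (0+0,2+1) = (0,3)
Fill (0+1,2+1) = (1,3)
Fill (0+2,2+0) = (2,2)
Fill (0+2,2+1) = (2,3)

Answer: ...#..
...#..
#.##..
......
.#....
......
..#...
##....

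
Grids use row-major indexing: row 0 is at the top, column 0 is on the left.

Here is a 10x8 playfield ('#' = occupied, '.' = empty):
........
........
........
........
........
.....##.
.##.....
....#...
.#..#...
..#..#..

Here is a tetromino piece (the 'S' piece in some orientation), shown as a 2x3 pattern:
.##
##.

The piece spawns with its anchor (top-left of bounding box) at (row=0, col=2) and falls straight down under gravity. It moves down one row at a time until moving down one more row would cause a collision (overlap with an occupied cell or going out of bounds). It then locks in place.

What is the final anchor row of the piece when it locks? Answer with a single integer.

Spawn at (row=0, col=2). Try each row:
  row 0: fits
  row 1: fits
  row 2: fits
  row 3: fits
  row 4: fits
  row 5: blocked -> lock at row 4

Answer: 4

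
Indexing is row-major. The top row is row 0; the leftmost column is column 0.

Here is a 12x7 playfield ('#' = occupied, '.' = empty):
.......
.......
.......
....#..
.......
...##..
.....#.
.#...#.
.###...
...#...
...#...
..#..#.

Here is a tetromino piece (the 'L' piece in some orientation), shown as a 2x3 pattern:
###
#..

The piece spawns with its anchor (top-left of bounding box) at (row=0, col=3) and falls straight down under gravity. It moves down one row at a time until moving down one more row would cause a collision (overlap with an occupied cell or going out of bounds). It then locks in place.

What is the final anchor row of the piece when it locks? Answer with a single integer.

Answer: 2

Derivation:
Spawn at (row=0, col=3). Try each row:
  row 0: fits
  row 1: fits
  row 2: fits
  row 3: blocked -> lock at row 2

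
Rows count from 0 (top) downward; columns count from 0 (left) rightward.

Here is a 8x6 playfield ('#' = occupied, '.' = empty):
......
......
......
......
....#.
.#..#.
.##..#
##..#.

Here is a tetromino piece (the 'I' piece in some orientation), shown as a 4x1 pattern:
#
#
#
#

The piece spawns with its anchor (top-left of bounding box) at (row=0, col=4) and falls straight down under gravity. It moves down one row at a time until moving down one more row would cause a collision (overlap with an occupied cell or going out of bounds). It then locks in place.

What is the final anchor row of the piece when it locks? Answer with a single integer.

Spawn at (row=0, col=4). Try each row:
  row 0: fits
  row 1: blocked -> lock at row 0

Answer: 0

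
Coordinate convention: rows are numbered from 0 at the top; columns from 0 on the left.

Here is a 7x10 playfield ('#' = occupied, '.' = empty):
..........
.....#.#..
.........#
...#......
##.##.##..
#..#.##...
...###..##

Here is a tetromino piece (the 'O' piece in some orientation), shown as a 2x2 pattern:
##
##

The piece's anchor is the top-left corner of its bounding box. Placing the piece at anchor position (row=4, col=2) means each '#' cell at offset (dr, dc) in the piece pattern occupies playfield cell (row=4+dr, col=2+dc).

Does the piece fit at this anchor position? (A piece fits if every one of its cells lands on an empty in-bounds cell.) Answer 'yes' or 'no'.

Check each piece cell at anchor (4, 2):
  offset (0,0) -> (4,2): empty -> OK
  offset (0,1) -> (4,3): occupied ('#') -> FAIL
  offset (1,0) -> (5,2): empty -> OK
  offset (1,1) -> (5,3): occupied ('#') -> FAIL
All cells valid: no

Answer: no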